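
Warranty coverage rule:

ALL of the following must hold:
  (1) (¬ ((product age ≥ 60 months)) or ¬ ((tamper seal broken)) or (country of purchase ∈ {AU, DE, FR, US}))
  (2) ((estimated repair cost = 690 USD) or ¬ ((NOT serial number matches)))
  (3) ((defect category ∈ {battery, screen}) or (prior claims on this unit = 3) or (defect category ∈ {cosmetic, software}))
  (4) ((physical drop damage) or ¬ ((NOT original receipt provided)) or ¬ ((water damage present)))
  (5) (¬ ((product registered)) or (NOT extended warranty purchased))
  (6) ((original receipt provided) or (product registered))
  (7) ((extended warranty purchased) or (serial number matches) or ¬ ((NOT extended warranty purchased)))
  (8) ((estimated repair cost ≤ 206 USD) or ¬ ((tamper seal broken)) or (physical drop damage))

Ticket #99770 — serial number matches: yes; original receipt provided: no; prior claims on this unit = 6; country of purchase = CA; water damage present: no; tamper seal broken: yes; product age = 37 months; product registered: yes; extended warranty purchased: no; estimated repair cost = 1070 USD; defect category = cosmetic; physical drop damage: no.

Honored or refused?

Atomic conditions:
  product age ≥ 60 months: 37 ≥ 60 is false
  tamper seal broken: yes → true
  country of purchase ∈ {AU, DE, FR, US}: CA is not in the set → false
  estimated repair cost = 690 USD: 1070 == 690 is false
  NOT serial number matches: yes → false
  defect category ∈ {battery, screen}: cosmetic is not in the set → false
  prior claims on this unit = 3: 6 == 3 is false
  defect category ∈ {cosmetic, software}: cosmetic is in the set → true
  physical drop damage: no → false
  NOT original receipt provided: no → true
  water damage present: no → false
  product registered: yes → true
  NOT extended warranty purchased: no → true
  original receipt provided: no → false
  extended warranty purchased: no → false
  serial number matches: yes → true
  estimated repair cost ≤ 206 USD: 1070 ≤ 206 is false
Combine:
[1.1] NOT false = true
[1.2] NOT true = false
[1] true OR false OR false = true
[2.2] NOT false = true
[2] false OR true = true
[3] false OR false OR true = true
[4.2] NOT true = false
[4.3] NOT false = true
[4] false OR false OR true = true
[5.1] NOT true = false
[5] false OR true = true
[6] false OR true = true
[7.3] NOT true = false
[7] false OR true OR false = true
[8.2] NOT true = false
[8] false OR false OR false = false
[root] true AND true AND true AND true AND true AND true AND true AND false = false
Overall: false → refused

Refused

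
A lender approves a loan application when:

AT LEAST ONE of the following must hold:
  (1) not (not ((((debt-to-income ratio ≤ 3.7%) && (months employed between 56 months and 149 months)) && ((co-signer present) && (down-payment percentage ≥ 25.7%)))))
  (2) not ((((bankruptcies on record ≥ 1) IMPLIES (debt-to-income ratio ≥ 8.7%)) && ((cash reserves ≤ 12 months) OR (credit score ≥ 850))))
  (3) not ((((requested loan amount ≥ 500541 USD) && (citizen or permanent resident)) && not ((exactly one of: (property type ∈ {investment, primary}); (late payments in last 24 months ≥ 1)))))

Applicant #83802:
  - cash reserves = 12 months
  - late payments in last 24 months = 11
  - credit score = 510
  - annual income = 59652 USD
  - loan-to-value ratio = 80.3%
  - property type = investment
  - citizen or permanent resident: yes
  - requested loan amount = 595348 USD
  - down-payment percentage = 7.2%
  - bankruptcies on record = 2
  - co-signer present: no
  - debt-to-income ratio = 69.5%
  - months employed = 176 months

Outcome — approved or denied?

Atomic conditions:
  debt-to-income ratio ≤ 3.7%: 69.5 ≤ 3.7 is false
  months employed between 56 months and 149 months: 176 in [56, 149] is false
  co-signer present: no → false
  down-payment percentage ≥ 25.7%: 7.2 ≥ 25.7 is false
  bankruptcies on record ≥ 1: 2 ≥ 1 is true
  debt-to-income ratio ≥ 8.7%: 69.5 ≥ 8.7 is true
  cash reserves ≤ 12 months: 12 ≤ 12 is true
  credit score ≥ 850: 510 ≥ 850 is false
  requested loan amount ≥ 500541 USD: 595348 ≥ 500541 is true
  citizen or permanent resident: yes → true
  property type ∈ {investment, primary}: investment is in the set → true
  late payments in last 24 months ≥ 1: 11 ≥ 1 is true
Combine:
[1.1.1.1] false AND false = false
[1.1.1.2] false AND false = false
[1.1.1] false AND false = false
[1.1] NOT false = true
[1] NOT true = false
[2.1.1] true → true = true
[2.1.2] true OR false = true
[2.1] true AND true = true
[2] NOT true = false
[3.1.1] true AND true = true
[3.1.2.1] exactly-one(true, true) = false
[3.1.2] NOT false = true
[3.1] true AND true = true
[3] NOT true = false
[root] false OR false OR false = false
Overall: false → denied

Denied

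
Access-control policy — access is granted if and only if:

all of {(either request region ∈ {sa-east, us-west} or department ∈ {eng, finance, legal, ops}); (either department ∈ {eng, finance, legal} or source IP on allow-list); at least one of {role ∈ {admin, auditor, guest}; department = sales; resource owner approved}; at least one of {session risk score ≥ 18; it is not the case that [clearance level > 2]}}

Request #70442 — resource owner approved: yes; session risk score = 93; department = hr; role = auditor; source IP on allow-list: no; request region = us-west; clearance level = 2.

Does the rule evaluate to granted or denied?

Atomic conditions:
  request region ∈ {sa-east, us-west}: us-west is in the set → true
  department ∈ {eng, finance, legal, ops}: hr is not in the set → false
  department ∈ {eng, finance, legal}: hr is not in the set → false
  source IP on allow-list: no → false
  role ∈ {admin, auditor, guest}: auditor is in the set → true
  department = sales: hr == sales is false
  resource owner approved: yes → true
  session risk score ≥ 18: 93 ≥ 18 is true
  clearance level > 2: 2 > 2 is false
Combine:
[1] true OR false = true
[2] false OR false = false
[3] true OR false OR true = true
[4.2] NOT false = true
[4] true OR true = true
[root] true AND false AND true AND true = false
Overall: false → denied

Denied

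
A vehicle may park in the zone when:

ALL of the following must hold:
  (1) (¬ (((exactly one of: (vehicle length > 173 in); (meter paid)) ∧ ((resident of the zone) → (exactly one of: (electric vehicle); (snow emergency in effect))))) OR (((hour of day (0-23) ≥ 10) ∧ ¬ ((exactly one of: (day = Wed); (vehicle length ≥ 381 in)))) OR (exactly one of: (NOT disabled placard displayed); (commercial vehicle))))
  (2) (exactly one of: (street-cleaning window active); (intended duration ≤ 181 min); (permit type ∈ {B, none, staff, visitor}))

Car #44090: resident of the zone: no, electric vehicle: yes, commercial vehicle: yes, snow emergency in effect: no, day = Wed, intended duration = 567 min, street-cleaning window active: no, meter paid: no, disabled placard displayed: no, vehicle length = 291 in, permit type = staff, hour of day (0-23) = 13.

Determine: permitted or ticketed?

Ticketed

Atomic conditions:
  vehicle length > 173 in: 291 > 173 is true
  meter paid: no → false
  resident of the zone: no → false
  electric vehicle: yes → true
  snow emergency in effect: no → false
  hour of day (0-23) ≥ 10: 13 ≥ 10 is true
  day = Wed: Wed == Wed is true
  vehicle length ≥ 381 in: 291 ≥ 381 is false
  NOT disabled placard displayed: no → true
  commercial vehicle: yes → true
  street-cleaning window active: no → false
  intended duration ≤ 181 min: 567 ≤ 181 is false
  permit type ∈ {B, none, staff, visitor}: staff is in the set → true
Combine:
[1.1.1.1] exactly-one(true, false) = true
[1.1.1.2.2] exactly-one(true, false) = true
[1.1.1.2] false → true (antecedent false ⇒ implication holds) = true
[1.1.1] true AND true = true
[1.1] NOT true = false
[1.2.1.2.1] exactly-one(true, false) = true
[1.2.1.2] NOT true = false
[1.2.1] true AND false = false
[1.2.2] exactly-one(true, true) = false
[1.2] false OR false = false
[1] false OR false = false
[2] exactly-one(false, false, true) = true
[root] false AND true = false
Overall: false → ticketed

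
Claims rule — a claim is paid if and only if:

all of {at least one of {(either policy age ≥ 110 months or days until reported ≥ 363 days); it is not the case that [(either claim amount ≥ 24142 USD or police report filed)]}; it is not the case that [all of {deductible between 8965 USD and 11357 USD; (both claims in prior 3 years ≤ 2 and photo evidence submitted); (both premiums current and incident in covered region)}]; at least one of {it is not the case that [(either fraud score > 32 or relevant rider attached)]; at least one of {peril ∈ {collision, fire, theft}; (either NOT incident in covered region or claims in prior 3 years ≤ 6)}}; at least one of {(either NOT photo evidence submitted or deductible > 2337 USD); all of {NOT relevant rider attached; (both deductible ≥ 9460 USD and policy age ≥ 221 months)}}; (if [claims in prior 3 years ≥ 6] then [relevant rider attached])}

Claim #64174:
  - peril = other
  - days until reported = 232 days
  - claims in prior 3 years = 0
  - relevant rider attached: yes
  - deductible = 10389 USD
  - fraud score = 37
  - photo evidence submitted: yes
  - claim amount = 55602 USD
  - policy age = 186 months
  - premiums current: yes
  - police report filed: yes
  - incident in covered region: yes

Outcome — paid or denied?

Atomic conditions:
  policy age ≥ 110 months: 186 ≥ 110 is true
  days until reported ≥ 363 days: 232 ≥ 363 is false
  claim amount ≥ 24142 USD: 55602 ≥ 24142 is true
  police report filed: yes → true
  deductible between 8965 USD and 11357 USD: 10389 in [8965, 11357] is true
  claims in prior 3 years ≤ 2: 0 ≤ 2 is true
  photo evidence submitted: yes → true
  premiums current: yes → true
  incident in covered region: yes → true
  fraud score > 32: 37 > 32 is true
  relevant rider attached: yes → true
  peril ∈ {collision, fire, theft}: other is not in the set → false
  NOT incident in covered region: yes → false
  claims in prior 3 years ≤ 6: 0 ≤ 6 is true
  NOT photo evidence submitted: yes → false
  deductible > 2337 USD: 10389 > 2337 is true
  NOT relevant rider attached: yes → false
  deductible ≥ 9460 USD: 10389 ≥ 9460 is true
  policy age ≥ 221 months: 186 ≥ 221 is false
  claims in prior 3 years ≥ 6: 0 ≥ 6 is false
Combine:
[1.1] true OR false = true
[1.2.1] true OR true = true
[1.2] NOT true = false
[1] true OR false = true
[2.1.2] true AND true = true
[2.1.3] true AND true = true
[2.1] true AND true AND true = true
[2] NOT true = false
[3.1.1] true OR true = true
[3.1] NOT true = false
[3.2.2] false OR true = true
[3.2] false OR true = true
[3] false OR true = true
[4.1] false OR true = true
[4.2.2] true AND false = false
[4.2] false AND false = false
[4] true OR false = true
[5] false → true (antecedent false ⇒ implication holds) = true
[root] true AND false AND true AND true AND true = false
Overall: false → denied

Denied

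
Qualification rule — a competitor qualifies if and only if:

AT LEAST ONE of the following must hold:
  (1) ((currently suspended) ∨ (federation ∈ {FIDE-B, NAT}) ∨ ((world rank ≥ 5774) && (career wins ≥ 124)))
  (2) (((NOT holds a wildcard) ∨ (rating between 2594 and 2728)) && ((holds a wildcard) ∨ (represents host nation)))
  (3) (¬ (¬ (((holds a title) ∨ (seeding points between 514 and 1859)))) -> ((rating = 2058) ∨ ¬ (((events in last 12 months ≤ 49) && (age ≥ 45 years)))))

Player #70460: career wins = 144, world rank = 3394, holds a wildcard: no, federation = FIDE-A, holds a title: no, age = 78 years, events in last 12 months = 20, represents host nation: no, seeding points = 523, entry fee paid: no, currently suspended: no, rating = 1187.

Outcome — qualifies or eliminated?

Eliminated

Atomic conditions:
  currently suspended: no → false
  federation ∈ {FIDE-B, NAT}: FIDE-A is not in the set → false
  world rank ≥ 5774: 3394 ≥ 5774 is false
  career wins ≥ 124: 144 ≥ 124 is true
  NOT holds a wildcard: no → true
  rating between 2594 and 2728: 1187 in [2594, 2728] is false
  holds a wildcard: no → false
  represents host nation: no → false
  holds a title: no → false
  seeding points between 514 and 1859: 523 in [514, 1859] is true
  rating = 2058: 1187 == 2058 is false
  events in last 12 months ≤ 49: 20 ≤ 49 is true
  age ≥ 45 years: 78 ≥ 45 is true
Combine:
[1.3] false AND true = false
[1] false OR false OR false = false
[2.1] true OR false = true
[2.2] false OR false = false
[2] true AND false = false
[3.1.1.1] false OR true = true
[3.1.1] NOT true = false
[3.1] NOT false = true
[3.2.2.1] true AND true = true
[3.2.2] NOT true = false
[3.2] false OR false = false
[3] true → false = false
[root] false OR false OR false = false
Overall: false → eliminated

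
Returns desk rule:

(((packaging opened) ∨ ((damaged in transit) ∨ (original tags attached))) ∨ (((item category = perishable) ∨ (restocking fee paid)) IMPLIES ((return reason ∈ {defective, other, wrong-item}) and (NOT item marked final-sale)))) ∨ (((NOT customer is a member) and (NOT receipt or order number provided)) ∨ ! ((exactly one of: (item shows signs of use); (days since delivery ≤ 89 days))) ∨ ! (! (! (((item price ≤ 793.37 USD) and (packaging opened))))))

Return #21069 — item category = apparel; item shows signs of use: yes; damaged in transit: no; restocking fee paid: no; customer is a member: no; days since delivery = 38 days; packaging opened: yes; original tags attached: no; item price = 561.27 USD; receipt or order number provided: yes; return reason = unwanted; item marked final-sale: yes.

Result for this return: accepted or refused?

Accepted

Atomic conditions:
  packaging opened: yes → true
  damaged in transit: no → false
  original tags attached: no → false
  item category = perishable: apparel == perishable is false
  restocking fee paid: no → false
  return reason ∈ {defective, other, wrong-item}: unwanted is not in the set → false
  NOT item marked final-sale: yes → false
  NOT customer is a member: no → true
  NOT receipt or order number provided: yes → false
  item shows signs of use: yes → true
  days since delivery ≤ 89 days: 38 ≤ 89 is true
  item price ≤ 793.37 USD: 561.27 ≤ 793.37 is true
Combine:
[1.1.2] false OR false = false
[1.1] true OR false = true
[1.2.1] false OR false = false
[1.2.2] false AND false = false
[1.2] false → false (antecedent false ⇒ implication holds) = true
[1] true OR true = true
[2.1] true AND false = false
[2.2.1] exactly-one(true, true) = false
[2.2] NOT false = true
[2.3.1.1.1] true AND true = true
[2.3.1.1] NOT true = false
[2.3.1] NOT false = true
[2.3] NOT true = false
[2] false OR true OR false = true
[root] true OR true = true
Overall: true → accepted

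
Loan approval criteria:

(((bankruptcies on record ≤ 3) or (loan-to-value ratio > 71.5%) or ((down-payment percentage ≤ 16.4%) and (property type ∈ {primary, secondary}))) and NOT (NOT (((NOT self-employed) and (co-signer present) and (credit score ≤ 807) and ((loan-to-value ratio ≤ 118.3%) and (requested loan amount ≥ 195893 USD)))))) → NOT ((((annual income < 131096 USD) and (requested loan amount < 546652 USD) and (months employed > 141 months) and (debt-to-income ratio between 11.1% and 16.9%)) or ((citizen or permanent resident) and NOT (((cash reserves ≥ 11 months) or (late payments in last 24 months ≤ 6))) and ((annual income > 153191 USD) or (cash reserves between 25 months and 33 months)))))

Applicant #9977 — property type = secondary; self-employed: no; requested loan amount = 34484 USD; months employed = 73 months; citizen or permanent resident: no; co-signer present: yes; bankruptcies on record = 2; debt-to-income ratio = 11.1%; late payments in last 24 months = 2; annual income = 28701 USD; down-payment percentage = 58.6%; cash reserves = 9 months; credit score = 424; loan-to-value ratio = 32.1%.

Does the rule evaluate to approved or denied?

Approved

Atomic conditions:
  bankruptcies on record ≤ 3: 2 ≤ 3 is true
  loan-to-value ratio > 71.5%: 32.1 > 71.5 is false
  down-payment percentage ≤ 16.4%: 58.6 ≤ 16.4 is false
  property type ∈ {primary, secondary}: secondary is in the set → true
  NOT self-employed: no → true
  co-signer present: yes → true
  credit score ≤ 807: 424 ≤ 807 is true
  loan-to-value ratio ≤ 118.3%: 32.1 ≤ 118.3 is true
  requested loan amount ≥ 195893 USD: 34484 ≥ 195893 is false
  annual income < 131096 USD: 28701 < 131096 is true
  requested loan amount < 546652 USD: 34484 < 546652 is true
  months employed > 141 months: 73 > 141 is false
  debt-to-income ratio between 11.1% and 16.9%: 11.1 in [11.1, 16.9] is true
  citizen or permanent resident: no → false
  cash reserves ≥ 11 months: 9 ≥ 11 is false
  late payments in last 24 months ≤ 6: 2 ≤ 6 is true
  annual income > 153191 USD: 28701 > 153191 is false
  cash reserves between 25 months and 33 months: 9 in [25, 33] is false
Combine:
[1.1.3] false AND true = false
[1.1] true OR false OR false = true
[1.2.1.1.4] true AND false = false
[1.2.1.1] true AND true AND true AND false = false
[1.2.1] NOT false = true
[1.2] NOT true = false
[1] true AND false = false
[2.1.1] true AND true AND false AND true = false
[2.1.2.2.1] false OR true = true
[2.1.2.2] NOT true = false
[2.1.2.3] false OR false = false
[2.1.2] false AND false AND false = false
[2.1] false OR false = false
[2] NOT false = true
[root] false → true (antecedent false ⇒ implication holds) = true
Overall: true → approved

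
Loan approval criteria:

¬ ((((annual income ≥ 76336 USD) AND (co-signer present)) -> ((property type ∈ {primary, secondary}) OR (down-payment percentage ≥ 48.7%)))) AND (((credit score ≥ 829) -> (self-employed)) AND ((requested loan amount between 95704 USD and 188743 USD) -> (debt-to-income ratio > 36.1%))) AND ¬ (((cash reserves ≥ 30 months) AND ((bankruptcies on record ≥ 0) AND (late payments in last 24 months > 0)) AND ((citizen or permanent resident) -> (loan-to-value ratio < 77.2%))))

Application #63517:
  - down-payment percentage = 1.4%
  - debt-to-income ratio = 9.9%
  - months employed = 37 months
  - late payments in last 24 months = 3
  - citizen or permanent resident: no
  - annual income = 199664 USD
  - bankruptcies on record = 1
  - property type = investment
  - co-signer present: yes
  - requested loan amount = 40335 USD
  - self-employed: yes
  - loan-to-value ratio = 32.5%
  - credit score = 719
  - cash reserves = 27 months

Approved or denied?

Atomic conditions:
  annual income ≥ 76336 USD: 199664 ≥ 76336 is true
  co-signer present: yes → true
  property type ∈ {primary, secondary}: investment is not in the set → false
  down-payment percentage ≥ 48.7%: 1.4 ≥ 48.7 is false
  credit score ≥ 829: 719 ≥ 829 is false
  self-employed: yes → true
  requested loan amount between 95704 USD and 188743 USD: 40335 in [95704, 188743] is false
  debt-to-income ratio > 36.1%: 9.9 > 36.1 is false
  cash reserves ≥ 30 months: 27 ≥ 30 is false
  bankruptcies on record ≥ 0: 1 ≥ 0 is true
  late payments in last 24 months > 0: 3 > 0 is true
  citizen or permanent resident: no → false
  loan-to-value ratio < 77.2%: 32.5 < 77.2 is true
Combine:
[1.1.1] true AND true = true
[1.1.2] false OR false = false
[1.1] true → false = false
[1] NOT false = true
[2.1] false → true (antecedent false ⇒ implication holds) = true
[2.2] false → false (antecedent false ⇒ implication holds) = true
[2] true AND true = true
[3.1.2] true AND true = true
[3.1.3] false → true (antecedent false ⇒ implication holds) = true
[3.1] false AND true AND true = false
[3] NOT false = true
[root] true AND true AND true = true
Overall: true → approved

Approved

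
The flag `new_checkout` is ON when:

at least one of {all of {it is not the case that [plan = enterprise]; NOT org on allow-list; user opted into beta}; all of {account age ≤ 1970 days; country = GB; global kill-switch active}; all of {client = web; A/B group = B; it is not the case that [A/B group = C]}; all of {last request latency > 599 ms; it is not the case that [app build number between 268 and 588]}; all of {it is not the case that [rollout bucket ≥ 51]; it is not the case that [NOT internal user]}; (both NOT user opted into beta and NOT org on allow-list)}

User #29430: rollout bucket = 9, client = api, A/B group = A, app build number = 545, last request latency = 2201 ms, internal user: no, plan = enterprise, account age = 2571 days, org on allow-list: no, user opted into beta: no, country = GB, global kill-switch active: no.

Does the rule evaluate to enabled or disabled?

Atomic conditions:
  plan = enterprise: enterprise == enterprise is true
  NOT org on allow-list: no → true
  user opted into beta: no → false
  account age ≤ 1970 days: 2571 ≤ 1970 is false
  country = GB: GB == GB is true
  global kill-switch active: no → false
  client = web: api == web is false
  A/B group = B: A == B is false
  A/B group = C: A == C is false
  last request latency > 599 ms: 2201 > 599 is true
  app build number between 268 and 588: 545 in [268, 588] is true
  rollout bucket ≥ 51: 9 ≥ 51 is false
  NOT internal user: no → true
  NOT user opted into beta: no → true
Combine:
[1.1] NOT true = false
[1] false AND true AND false = false
[2] false AND true AND false = false
[3.3] NOT false = true
[3] false AND false AND true = false
[4.2] NOT true = false
[4] true AND false = false
[5.1] NOT false = true
[5.2] NOT true = false
[5] true AND false = false
[6] true AND true = true
[root] false OR false OR false OR false OR false OR true = true
Overall: true → enabled

Enabled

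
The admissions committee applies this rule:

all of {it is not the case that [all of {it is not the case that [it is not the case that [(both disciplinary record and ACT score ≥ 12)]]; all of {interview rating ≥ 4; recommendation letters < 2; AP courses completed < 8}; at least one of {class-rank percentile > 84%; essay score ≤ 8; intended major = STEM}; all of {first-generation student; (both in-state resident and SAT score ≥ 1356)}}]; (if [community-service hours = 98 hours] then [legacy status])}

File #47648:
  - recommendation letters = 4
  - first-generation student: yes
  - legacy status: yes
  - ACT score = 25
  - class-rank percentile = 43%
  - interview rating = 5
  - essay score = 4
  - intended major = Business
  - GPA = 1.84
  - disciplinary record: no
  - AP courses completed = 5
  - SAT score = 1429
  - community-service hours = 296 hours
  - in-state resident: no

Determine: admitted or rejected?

Admitted

Atomic conditions:
  disciplinary record: no → false
  ACT score ≥ 12: 25 ≥ 12 is true
  interview rating ≥ 4: 5 ≥ 4 is true
  recommendation letters < 2: 4 < 2 is false
  AP courses completed < 8: 5 < 8 is true
  class-rank percentile > 84%: 43 > 84 is false
  essay score ≤ 8: 4 ≤ 8 is true
  intended major = STEM: Business == STEM is false
  first-generation student: yes → true
  in-state resident: no → false
  SAT score ≥ 1356: 1429 ≥ 1356 is true
  community-service hours = 98 hours: 296 == 98 is false
  legacy status: yes → true
Combine:
[1.1.1.1.1] false AND true = false
[1.1.1.1] NOT false = true
[1.1.1] NOT true = false
[1.1.2] true AND false AND true = false
[1.1.3] false OR true OR false = true
[1.1.4.2] false AND true = false
[1.1.4] true AND false = false
[1.1] false AND false AND true AND false = false
[1] NOT false = true
[2] false → true (antecedent false ⇒ implication holds) = true
[root] true AND true = true
Overall: true → admitted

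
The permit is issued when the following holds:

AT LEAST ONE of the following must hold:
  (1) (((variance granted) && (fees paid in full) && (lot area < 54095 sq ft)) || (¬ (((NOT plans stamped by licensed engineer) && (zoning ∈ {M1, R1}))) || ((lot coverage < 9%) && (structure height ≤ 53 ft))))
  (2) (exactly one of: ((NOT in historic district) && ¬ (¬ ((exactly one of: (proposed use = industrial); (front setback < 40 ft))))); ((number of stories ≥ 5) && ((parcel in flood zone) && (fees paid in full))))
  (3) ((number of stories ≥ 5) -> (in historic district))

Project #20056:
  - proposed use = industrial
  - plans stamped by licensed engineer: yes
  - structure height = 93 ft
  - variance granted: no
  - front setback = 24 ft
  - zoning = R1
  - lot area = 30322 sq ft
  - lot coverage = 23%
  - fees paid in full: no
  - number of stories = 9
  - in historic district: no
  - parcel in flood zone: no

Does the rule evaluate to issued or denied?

Atomic conditions:
  variance granted: no → false
  fees paid in full: no → false
  lot area < 54095 sq ft: 30322 < 54095 is true
  NOT plans stamped by licensed engineer: yes → false
  zoning ∈ {M1, R1}: R1 is in the set → true
  lot coverage < 9%: 23 < 9 is false
  structure height ≤ 53 ft: 93 ≤ 53 is false
  NOT in historic district: no → true
  proposed use = industrial: industrial == industrial is true
  front setback < 40 ft: 24 < 40 is true
  number of stories ≥ 5: 9 ≥ 5 is true
  parcel in flood zone: no → false
  in historic district: no → false
Combine:
[1.1] false AND false AND true = false
[1.2.1.1] false AND true = false
[1.2.1] NOT false = true
[1.2.2] false AND false = false
[1.2] true OR false = true
[1] false OR true = true
[2.1.2.1.1] exactly-one(true, true) = false
[2.1.2.1] NOT false = true
[2.1.2] NOT true = false
[2.1] true AND false = false
[2.2.2] false AND false = false
[2.2] true AND false = false
[2] exactly-one(false, false) = false
[3] true → false = false
[root] true OR false OR false = true
Overall: true → issued

Issued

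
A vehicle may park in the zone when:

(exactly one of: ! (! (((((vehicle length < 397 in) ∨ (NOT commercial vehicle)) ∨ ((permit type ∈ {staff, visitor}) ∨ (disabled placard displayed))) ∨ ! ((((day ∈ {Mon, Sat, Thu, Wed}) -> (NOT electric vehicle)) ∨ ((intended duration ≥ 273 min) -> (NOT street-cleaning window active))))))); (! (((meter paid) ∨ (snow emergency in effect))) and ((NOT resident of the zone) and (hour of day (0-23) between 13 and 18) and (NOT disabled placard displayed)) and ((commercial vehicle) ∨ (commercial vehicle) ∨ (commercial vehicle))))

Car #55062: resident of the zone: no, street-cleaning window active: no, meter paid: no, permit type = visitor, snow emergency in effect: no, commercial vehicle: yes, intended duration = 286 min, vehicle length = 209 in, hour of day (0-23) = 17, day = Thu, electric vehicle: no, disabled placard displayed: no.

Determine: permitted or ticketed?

Atomic conditions:
  vehicle length < 397 in: 209 < 397 is true
  NOT commercial vehicle: yes → false
  permit type ∈ {staff, visitor}: visitor is in the set → true
  disabled placard displayed: no → false
  day ∈ {Mon, Sat, Thu, Wed}: Thu is in the set → true
  NOT electric vehicle: no → true
  intended duration ≥ 273 min: 286 ≥ 273 is true
  NOT street-cleaning window active: no → true
  meter paid: no → false
  snow emergency in effect: no → false
  NOT resident of the zone: no → true
  hour of day (0-23) between 13 and 18: 17 in [13, 18] is true
  NOT disabled placard displayed: no → true
  commercial vehicle: yes → true
Combine:
[1.1.1.1.1] true OR false = true
[1.1.1.1.2] true OR false = true
[1.1.1.1] true OR true = true
[1.1.1.2.1.1] true → true = true
[1.1.1.2.1.2] true → true = true
[1.1.1.2.1] true OR true = true
[1.1.1.2] NOT true = false
[1.1.1] true OR false = true
[1.1] NOT true = false
[1] NOT false = true
[2.1.1] false OR false = false
[2.1] NOT false = true
[2.2] true AND true AND true = true
[2.3] true OR true OR true = true
[2] true AND true AND true = true
[root] exactly-one(true, true) = false
Overall: false → ticketed

Ticketed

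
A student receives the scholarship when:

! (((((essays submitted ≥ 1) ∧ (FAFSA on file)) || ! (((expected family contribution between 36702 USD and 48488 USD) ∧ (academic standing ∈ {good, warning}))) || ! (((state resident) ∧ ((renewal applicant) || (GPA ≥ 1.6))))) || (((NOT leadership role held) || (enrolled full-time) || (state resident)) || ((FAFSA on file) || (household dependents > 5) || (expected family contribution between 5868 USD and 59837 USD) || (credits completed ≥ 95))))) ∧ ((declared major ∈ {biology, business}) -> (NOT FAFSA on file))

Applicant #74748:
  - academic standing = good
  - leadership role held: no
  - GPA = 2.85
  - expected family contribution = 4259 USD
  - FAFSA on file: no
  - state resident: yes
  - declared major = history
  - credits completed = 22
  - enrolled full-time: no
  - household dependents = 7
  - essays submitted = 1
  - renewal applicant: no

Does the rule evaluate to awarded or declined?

Declined

Atomic conditions:
  essays submitted ≥ 1: 1 ≥ 1 is true
  FAFSA on file: no → false
  expected family contribution between 36702 USD and 48488 USD: 4259 in [36702, 48488] is false
  academic standing ∈ {good, warning}: good is in the set → true
  state resident: yes → true
  renewal applicant: no → false
  GPA ≥ 1.6: 2.85 ≥ 1.6 is true
  NOT leadership role held: no → true
  enrolled full-time: no → false
  household dependents > 5: 7 > 5 is true
  expected family contribution between 5868 USD and 59837 USD: 4259 in [5868, 59837] is false
  credits completed ≥ 95: 22 ≥ 95 is false
  declared major ∈ {biology, business}: history is not in the set → false
  NOT FAFSA on file: no → true
Combine:
[1.1.1.1] true AND false = false
[1.1.1.2.1] false AND true = false
[1.1.1.2] NOT false = true
[1.1.1.3.1.2] false OR true = true
[1.1.1.3.1] true AND true = true
[1.1.1.3] NOT true = false
[1.1.1] false OR true OR false = true
[1.1.2.1] true OR false OR true = true
[1.1.2.2] false OR true OR false OR false = true
[1.1.2] true OR true = true
[1.1] true OR true = true
[1] NOT true = false
[2] false → true (antecedent false ⇒ implication holds) = true
[root] false AND true = false
Overall: false → declined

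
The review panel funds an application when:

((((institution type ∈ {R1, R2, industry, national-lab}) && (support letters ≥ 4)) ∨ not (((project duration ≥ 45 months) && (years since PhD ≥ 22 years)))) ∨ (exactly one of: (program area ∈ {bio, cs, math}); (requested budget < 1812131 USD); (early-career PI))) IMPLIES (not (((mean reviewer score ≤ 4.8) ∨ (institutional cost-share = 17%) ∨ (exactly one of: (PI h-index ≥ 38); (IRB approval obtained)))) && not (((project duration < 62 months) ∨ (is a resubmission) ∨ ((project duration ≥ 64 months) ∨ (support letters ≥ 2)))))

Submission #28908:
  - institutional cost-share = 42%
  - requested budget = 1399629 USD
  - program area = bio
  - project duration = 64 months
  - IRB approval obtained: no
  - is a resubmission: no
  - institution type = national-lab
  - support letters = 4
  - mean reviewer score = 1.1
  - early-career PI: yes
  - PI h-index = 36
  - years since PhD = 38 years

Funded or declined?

Declined

Atomic conditions:
  institution type ∈ {R1, R2, industry, national-lab}: national-lab is in the set → true
  support letters ≥ 4: 4 ≥ 4 is true
  project duration ≥ 45 months: 64 ≥ 45 is true
  years since PhD ≥ 22 years: 38 ≥ 22 is true
  program area ∈ {bio, cs, math}: bio is in the set → true
  requested budget < 1812131 USD: 1399629 < 1812131 is true
  early-career PI: yes → true
  mean reviewer score ≤ 4.8: 1.1 ≤ 4.8 is true
  institutional cost-share = 17%: 42 == 17 is false
  PI h-index ≥ 38: 36 ≥ 38 is false
  IRB approval obtained: no → false
  project duration < 62 months: 64 < 62 is false
  is a resubmission: no → false
  project duration ≥ 64 months: 64 ≥ 64 is true
  support letters ≥ 2: 4 ≥ 2 is true
Combine:
[1.1.1] true AND true = true
[1.1.2.1] true AND true = true
[1.1.2] NOT true = false
[1.1] true OR false = true
[1.2] exactly-one(true, true, true) = false
[1] true OR false = true
[2.1.1.3] exactly-one(false, false) = false
[2.1.1] true OR false OR false = true
[2.1] NOT true = false
[2.2.1.3] true OR true = true
[2.2.1] false OR false OR true = true
[2.2] NOT true = false
[2] false AND false = false
[root] true → false = false
Overall: false → declined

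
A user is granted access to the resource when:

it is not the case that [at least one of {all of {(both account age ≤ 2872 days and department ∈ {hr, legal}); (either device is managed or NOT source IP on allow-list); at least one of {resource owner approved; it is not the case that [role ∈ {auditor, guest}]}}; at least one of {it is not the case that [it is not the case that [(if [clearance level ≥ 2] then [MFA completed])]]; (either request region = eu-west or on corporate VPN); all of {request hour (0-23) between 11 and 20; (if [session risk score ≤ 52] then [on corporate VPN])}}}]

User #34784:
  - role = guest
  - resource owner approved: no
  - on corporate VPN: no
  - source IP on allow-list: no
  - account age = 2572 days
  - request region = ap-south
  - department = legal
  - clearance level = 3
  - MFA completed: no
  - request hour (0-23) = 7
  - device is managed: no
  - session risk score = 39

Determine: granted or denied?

Atomic conditions:
  account age ≤ 2872 days: 2572 ≤ 2872 is true
  department ∈ {hr, legal}: legal is in the set → true
  device is managed: no → false
  NOT source IP on allow-list: no → true
  resource owner approved: no → false
  role ∈ {auditor, guest}: guest is in the set → true
  clearance level ≥ 2: 3 ≥ 2 is true
  MFA completed: no → false
  request region = eu-west: ap-south == eu-west is false
  on corporate VPN: no → false
  request hour (0-23) between 11 and 20: 7 in [11, 20] is false
  session risk score ≤ 52: 39 ≤ 52 is true
Combine:
[1.1.1] true AND true = true
[1.1.2] false OR true = true
[1.1.3.2] NOT true = false
[1.1.3] false OR false = false
[1.1] true AND true AND false = false
[1.2.1.1.1] true → false = false
[1.2.1.1] NOT false = true
[1.2.1] NOT true = false
[1.2.2] false OR false = false
[1.2.3.2] true → false = false
[1.2.3] false AND false = false
[1.2] false OR false OR false = false
[1] false OR false = false
[root] NOT false = true
Overall: true → granted

Granted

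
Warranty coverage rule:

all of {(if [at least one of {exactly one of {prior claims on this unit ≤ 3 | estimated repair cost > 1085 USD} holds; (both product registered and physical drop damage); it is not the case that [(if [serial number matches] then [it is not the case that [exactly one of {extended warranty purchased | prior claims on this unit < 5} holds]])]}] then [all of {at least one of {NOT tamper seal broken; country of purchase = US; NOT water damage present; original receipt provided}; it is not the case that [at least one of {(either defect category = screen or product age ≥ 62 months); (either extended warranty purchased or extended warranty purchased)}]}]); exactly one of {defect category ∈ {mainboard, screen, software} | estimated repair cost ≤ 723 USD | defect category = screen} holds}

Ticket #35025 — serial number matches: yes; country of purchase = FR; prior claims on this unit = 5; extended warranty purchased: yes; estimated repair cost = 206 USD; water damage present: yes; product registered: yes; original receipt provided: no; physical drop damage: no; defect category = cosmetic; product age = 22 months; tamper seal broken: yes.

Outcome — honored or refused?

Refused

Atomic conditions:
  prior claims on this unit ≤ 3: 5 ≤ 3 is false
  estimated repair cost > 1085 USD: 206 > 1085 is false
  product registered: yes → true
  physical drop damage: no → false
  serial number matches: yes → true
  extended warranty purchased: yes → true
  prior claims on this unit < 5: 5 < 5 is false
  NOT tamper seal broken: yes → false
  country of purchase = US: FR == US is false
  NOT water damage present: yes → false
  original receipt provided: no → false
  defect category = screen: cosmetic == screen is false
  product age ≥ 62 months: 22 ≥ 62 is false
  defect category ∈ {mainboard, screen, software}: cosmetic is not in the set → false
  estimated repair cost ≤ 723 USD: 206 ≤ 723 is true
Combine:
[1.1.1] exactly-one(false, false) = false
[1.1.2] true AND false = false
[1.1.3.1.2.1] exactly-one(true, false) = true
[1.1.3.1.2] NOT true = false
[1.1.3.1] true → false = false
[1.1.3] NOT false = true
[1.1] false OR false OR true = true
[1.2.1] false OR false OR false OR false = false
[1.2.2.1.1] false OR false = false
[1.2.2.1.2] true OR true = true
[1.2.2.1] false OR true = true
[1.2.2] NOT true = false
[1.2] false AND false = false
[1] true → false = false
[2] exactly-one(false, true, false) = true
[root] false AND true = false
Overall: false → refused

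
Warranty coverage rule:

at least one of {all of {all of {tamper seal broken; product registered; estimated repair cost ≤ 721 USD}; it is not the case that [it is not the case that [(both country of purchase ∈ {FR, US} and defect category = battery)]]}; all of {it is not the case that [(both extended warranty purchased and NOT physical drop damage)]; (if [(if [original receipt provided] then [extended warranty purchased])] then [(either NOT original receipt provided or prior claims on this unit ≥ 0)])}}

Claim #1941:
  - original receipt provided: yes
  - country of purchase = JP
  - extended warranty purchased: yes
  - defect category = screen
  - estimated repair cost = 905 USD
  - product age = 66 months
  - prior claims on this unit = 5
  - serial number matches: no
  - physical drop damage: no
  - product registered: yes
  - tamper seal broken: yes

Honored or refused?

Refused

Atomic conditions:
  tamper seal broken: yes → true
  product registered: yes → true
  estimated repair cost ≤ 721 USD: 905 ≤ 721 is false
  country of purchase ∈ {FR, US}: JP is not in the set → false
  defect category = battery: screen == battery is false
  extended warranty purchased: yes → true
  NOT physical drop damage: no → true
  original receipt provided: yes → true
  NOT original receipt provided: yes → false
  prior claims on this unit ≥ 0: 5 ≥ 0 is true
Combine:
[1.1] true AND true AND false = false
[1.2.1.1] false AND false = false
[1.2.1] NOT false = true
[1.2] NOT true = false
[1] false AND false = false
[2.1.1] true AND true = true
[2.1] NOT true = false
[2.2.1] true → true = true
[2.2.2] false OR true = true
[2.2] true → true = true
[2] false AND true = false
[root] false OR false = false
Overall: false → refused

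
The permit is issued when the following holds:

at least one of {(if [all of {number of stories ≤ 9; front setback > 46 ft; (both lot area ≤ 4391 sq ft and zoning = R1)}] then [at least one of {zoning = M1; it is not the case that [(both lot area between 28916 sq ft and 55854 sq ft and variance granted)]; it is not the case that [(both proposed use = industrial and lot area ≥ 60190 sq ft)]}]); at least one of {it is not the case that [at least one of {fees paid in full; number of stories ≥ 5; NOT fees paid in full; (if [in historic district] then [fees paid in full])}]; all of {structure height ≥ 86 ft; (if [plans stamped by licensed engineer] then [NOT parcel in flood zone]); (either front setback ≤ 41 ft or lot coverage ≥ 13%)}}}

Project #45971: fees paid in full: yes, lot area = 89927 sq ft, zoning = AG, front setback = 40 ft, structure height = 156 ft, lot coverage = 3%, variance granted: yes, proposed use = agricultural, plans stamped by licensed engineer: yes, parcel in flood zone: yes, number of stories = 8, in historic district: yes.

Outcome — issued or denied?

Atomic conditions:
  number of stories ≤ 9: 8 ≤ 9 is true
  front setback > 46 ft: 40 > 46 is false
  lot area ≤ 4391 sq ft: 89927 ≤ 4391 is false
  zoning = R1: AG == R1 is false
  zoning = M1: AG == M1 is false
  lot area between 28916 sq ft and 55854 sq ft: 89927 in [28916, 55854] is false
  variance granted: yes → true
  proposed use = industrial: agricultural == industrial is false
  lot area ≥ 60190 sq ft: 89927 ≥ 60190 is true
  fees paid in full: yes → true
  number of stories ≥ 5: 8 ≥ 5 is true
  NOT fees paid in full: yes → false
  in historic district: yes → true
  structure height ≥ 86 ft: 156 ≥ 86 is true
  plans stamped by licensed engineer: yes → true
  NOT parcel in flood zone: yes → false
  front setback ≤ 41 ft: 40 ≤ 41 is true
  lot coverage ≥ 13%: 3 ≥ 13 is false
Combine:
[1.1.3] false AND false = false
[1.1] true AND false AND false = false
[1.2.2.1] false AND true = false
[1.2.2] NOT false = true
[1.2.3.1] false AND true = false
[1.2.3] NOT false = true
[1.2] false OR true OR true = true
[1] false → true (antecedent false ⇒ implication holds) = true
[2.1.1.4] true → true = true
[2.1.1] true OR true OR false OR true = true
[2.1] NOT true = false
[2.2.2] true → false = false
[2.2.3] true OR false = true
[2.2] true AND false AND true = false
[2] false OR false = false
[root] true OR false = true
Overall: true → issued

Issued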